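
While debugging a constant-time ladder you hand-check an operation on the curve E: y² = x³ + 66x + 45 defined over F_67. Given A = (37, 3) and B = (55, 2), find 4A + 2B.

First 4A:
Double-and-add on 4 = (100)₂. Start with A = (37, 3) for the leading 1-bit.
double: tangent at (37, 3): λ = (3·37² + 66)/(2·3) ≡ 19/6. 6⁻¹ ≡ 56 (mod 67), so λ ≡ 19·56 ≡ 59.
  x = λ² - 37 - 37 = 3481 - 74 ≡ 57; y = λ·(37 - 57) - 3 ≡ 23. → (57, 23)
double: tangent at (57, 23): λ = (3·57² + 66)/(2·23) ≡ 31/46. 46⁻¹ ≡ 51 (mod 67) since 46·51 = 2346 ≡ 1, so λ ≡ 31·51 ≡ 40.
  x = λ² - 57 - 57 = 1600 - 114 ≡ 12; y = λ·(57 - 12) - 23 ≡ 35. → (12, 35)
4A = (12, 35).
Next 2B:
Repeated addition: build up to 2B.
2B: tangent at (55, 2): λ = (3·55² + 66)/(2·2) ≡ 29/4. 4⁻¹ ≡ 17 (mod 67), so λ ≡ 29·17 ≡ 24.
  x = λ² - 55 - 55 = 576 - 110 ≡ 64; y = λ·(55 - 64) - 2 ≡ 50. → (64, 50)
2B = (64, 50).
Finally 4A + 2B:
(12, 35) + (64, 50). λ = (50 - 35)/(64 - 12) ≡ 15/52 mod 67. 52⁻¹ ≡ 58 (mod 67), so λ ≡ 66.
  x = λ² - 12 - 64 = 4356 - 76 ≡ 59; y = λ·(12 - 59) - 35 ≡ 12. → (59, 12)

(59, 12)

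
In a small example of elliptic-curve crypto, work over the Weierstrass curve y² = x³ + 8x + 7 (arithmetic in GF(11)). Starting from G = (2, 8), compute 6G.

Repeated addition: build up to 6G.
2G: tangent at (2, 8): λ = (3·2² + 8)/(2·8) ≡ 9/5. 5⁻¹ ≡ 9 (mod 11) since 5·9 = 45 ≡ 1, so λ ≡ 9·9 ≡ 4.
  x = λ² - 2 - 2 = 16 - 4 ≡ 1; y = λ·(2 - 1) - 8 ≡ 7. → (1, 7)
3G: (1, 7) + (2, 8). λ = (8 - 7)/(2 - 1) ≡ 1/1 mod 11. 1⁻¹ ≡ 1 (mod 11), so λ ≡ 1.
  x = λ² - 1 - 2 = 1 - 3 ≡ 9; y = λ·(1 - 9) - 7 ≡ 7. → (9, 7)
4G: (9, 7) + (2, 8). λ = (8 - 7)/(2 - 9) ≡ 1/4 mod 11. 4⁻¹ ≡ 3 (mod 11), so λ ≡ 3.
  x = λ² - 9 - 2 = 9 - 11 ≡ 9; y = λ·(9 - 9) - 7 ≡ 4. → (9, 4)
5G: (9, 4) + (2, 8). λ = (8 - 4)/(2 - 9) ≡ 4/4 mod 11. 4⁻¹ ≡ 3 (mod 11), so λ ≡ 1.
  x = λ² - 9 - 2 = 1 - 11 ≡ 1; y = λ·(9 - 1) - 4 ≡ 4. → (1, 4)
6G: (1, 4) + (2, 8). λ = (8 - 4)/(2 - 1) ≡ 4/1 mod 11. 1⁻¹ ≡ 1 (mod 11) since 1·1 = 1 ≡ 1, so λ ≡ 4.
  x = λ² - 1 - 2 = 16 - 3 ≡ 2; y = λ·(1 - 2) - 4 ≡ 3. → (2, 3)

(2, 3)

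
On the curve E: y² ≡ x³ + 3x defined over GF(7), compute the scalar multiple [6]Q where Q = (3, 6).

(2, 0)

Double-and-add on 6 = (110)₂. Start with Q = (3, 6) for the leading 1-bit.
double: tangent at (3, 6): λ = (3·3² + 3)/(2·6) ≡ 2/5. 5⁻¹ ≡ 3 (mod 7), so λ ≡ 2·3 ≡ 6.
  x = λ² - 3 - 3 = 36 - 6 ≡ 2; y = λ·(3 - 2) - 6 ≡ 0. → (2, 0)
add Q: (2, 0) + (3, 6). λ = (6 - 0)/(3 - 2) ≡ 6/1 mod 7. 1⁻¹ ≡ 1 (mod 7) since 1·1 = 1 ≡ 1, so λ ≡ 6.
  x = λ² - 2 - 3 = 36 - 5 ≡ 3; y = λ·(2 - 3) - 0 ≡ 1. → (3, 1)
double: tangent at (3, 1): λ = (3·3² + 3)/(2·1) ≡ 2/2. 2⁻¹ ≡ 4 (mod 7), so λ ≡ 2·4 ≡ 1.
  x = λ² - 3 - 3 = 1 - 6 ≡ 2; y = λ·(3 - 2) - 1 ≡ 0. → (2, 0)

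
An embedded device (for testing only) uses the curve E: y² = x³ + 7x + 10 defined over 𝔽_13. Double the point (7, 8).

tangent at (7, 8): λ = (3·7² + 7)/(2·8) ≡ 11/3. 3⁻¹ ≡ 9 (mod 13) since 3·9 = 27 ≡ 1, so λ ≡ 11·9 ≡ 8.
  x = λ² - 7 - 7 = 64 - 14 ≡ 11; y = λ·(7 - 11) - 8 ≡ 12. → (11, 12)

(11, 12)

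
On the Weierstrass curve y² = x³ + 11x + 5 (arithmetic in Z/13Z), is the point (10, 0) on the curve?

no

y² = 0² ≡ 0; x³ + 11x + 5 = 1115 ≡ 10 (mod 13). 0 ≠ 10.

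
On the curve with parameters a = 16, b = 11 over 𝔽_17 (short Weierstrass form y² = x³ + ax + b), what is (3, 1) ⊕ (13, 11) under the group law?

(2, 0)

(3, 1) + (13, 11). λ = (11 - 1)/(13 - 3) ≡ 10/10 mod 17. 10⁻¹ ≡ 12 (mod 17), so λ ≡ 1.
  x = λ² - 3 - 13 = 1 - 16 ≡ 2; y = λ·(3 - 2) - 1 ≡ 0. → (2, 0)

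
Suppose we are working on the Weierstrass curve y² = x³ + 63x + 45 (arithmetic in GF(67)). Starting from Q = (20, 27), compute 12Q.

(57, 36)

Double-and-add on 12 = (1100)₂. Start with Q = (20, 27) for the leading 1-bit.
double: tangent at (20, 27): λ = (3·20² + 63)/(2·27) ≡ 57/54. 54⁻¹ ≡ 36 (mod 67), so λ ≡ 57·36 ≡ 42.
  x = λ² - 20 - 20 = 1764 - 40 ≡ 49; y = λ·(20 - 49) - 27 ≡ 28. → (49, 28)
add Q: (49, 28) + (20, 27). λ = (27 - 28)/(20 - 49) ≡ 66/38 mod 67. 38⁻¹ ≡ 30 (mod 67) since 38·30 = 1140 ≡ 1, so λ ≡ 37.
  x = λ² - 49 - 20 = 1369 - 69 ≡ 27; y = λ·(49 - 27) - 28 ≡ 49. → (27, 49)
double: tangent at (27, 49): λ = (3·27² + 63)/(2·49) ≡ 39/31. 31⁻¹ ≡ 13 (mod 67), so λ ≡ 39·13 ≡ 38.
  x = λ² - 27 - 27 = 1444 - 54 ≡ 50; y = λ·(27 - 50) - 49 ≡ 15. → (50, 15)
double: tangent at (50, 15): λ = (3·50² + 63)/(2·15) ≡ 59/30. 30⁻¹ ≡ 38 (mod 67), so λ ≡ 59·38 ≡ 31.
  x = λ² - 50 - 50 = 961 - 100 ≡ 57; y = λ·(50 - 57) - 15 ≡ 36. → (57, 36)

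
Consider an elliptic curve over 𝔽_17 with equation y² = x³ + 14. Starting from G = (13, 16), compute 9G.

Repeated addition: build up to 9G.
2G: tangent at (13, 16): λ = (3·13² + 0)/(2·16) ≡ 14/15. 15⁻¹ ≡ 8 (mod 17), so λ ≡ 14·8 ≡ 10.
  x = λ² - 13 - 13 = 100 - 26 ≡ 6; y = λ·(13 - 6) - 16 ≡ 3. → (6, 3)
3G: (6, 3) + (13, 16). λ = (16 - 3)/(13 - 6) ≡ 13/7 mod 17. 7⁻¹ ≡ 5 (mod 17), so λ ≡ 14.
  x = λ² - 6 - 13 = 196 - 19 ≡ 7; y = λ·(6 - 7) - 3 ≡ 0. → (7, 0)
4G: (7, 0) + (13, 16). λ = (16 - 0)/(13 - 7) ≡ 16/6 mod 17. 6⁻¹ ≡ 3 (mod 17), so λ ≡ 14.
  x = λ² - 7 - 13 = 196 - 20 ≡ 6; y = λ·(7 - 6) - 0 ≡ 14. → (6, 14)
5G: (6, 14) + (13, 16). λ = (16 - 14)/(13 - 6) ≡ 2/7 mod 17. 7⁻¹ ≡ 5 (mod 17), so λ ≡ 10.
  x = λ² - 6 - 13 = 100 - 19 ≡ 13; y = λ·(6 - 13) - 14 ≡ 1. → (13, 1)
6G: (13, 1) + (13, 16): same x and y₁ ≡ -y₂, so the sum is ∞.
7G: ∞ + (13, 16) = (13, 16) (identity).
8G: tangent at (13, 16): λ = (3·13² + 0)/(2·16) ≡ 14/15. 15⁻¹ ≡ 8 (mod 17) since 15·8 = 120 ≡ 1, so λ ≡ 14·8 ≡ 10.
  x = λ² - 13 - 13 = 100 - 26 ≡ 6; y = λ·(13 - 6) - 16 ≡ 3. → (6, 3)
9G: (6, 3) + (13, 16). λ = (16 - 3)/(13 - 6) ≡ 13/7 mod 17. 7⁻¹ ≡ 5 (mod 17), so λ ≡ 14.
  x = λ² - 6 - 13 = 196 - 19 ≡ 7; y = λ·(6 - 7) - 3 ≡ 0. → (7, 0)

(7, 0)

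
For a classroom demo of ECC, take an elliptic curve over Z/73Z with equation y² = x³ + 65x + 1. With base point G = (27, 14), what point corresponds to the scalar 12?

Double-and-add on 12 = (1100)₂. Start with G = (27, 14) for the leading 1-bit.
double: tangent at (27, 14): λ = (3·27² + 65)/(2·14) ≡ 62/28. 28⁻¹ ≡ 60 (mod 73), so λ ≡ 62·60 ≡ 70.
  x = λ² - 27 - 27 = 4900 - 54 ≡ 28; y = λ·(27 - 28) - 14 ≡ 62. → (28, 62)
add G: (28, 62) + (27, 14). λ = (14 - 62)/(27 - 28) ≡ 25/72 mod 73. 72⁻¹ ≡ 72 (mod 73), so λ ≡ 48.
  x = λ² - 28 - 27 = 2304 - 55 ≡ 59; y = λ·(28 - 59) - 62 ≡ 56. → (59, 56)
double: tangent at (59, 56): λ = (3·59² + 65)/(2·56) ≡ 69/39. 39⁻¹ ≡ 15 (mod 73) since 39·15 = 585 ≡ 1, so λ ≡ 69·15 ≡ 13.
  x = λ² - 59 - 59 = 169 - 118 ≡ 51; y = λ·(59 - 51) - 56 ≡ 48. → (51, 48)
double: tangent at (51, 48): λ = (3·51² + 65)/(2·48) ≡ 57/23. 23⁻¹ ≡ 54 (mod 73) since 23·54 = 1242 ≡ 1, so λ ≡ 57·54 ≡ 12.
  x = λ² - 51 - 51 = 144 - 102 ≡ 42; y = λ·(51 - 42) - 48 ≡ 60. → (42, 60)

(42, 60)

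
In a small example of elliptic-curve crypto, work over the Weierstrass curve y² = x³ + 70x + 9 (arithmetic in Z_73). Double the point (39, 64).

(22, 58)

tangent at (39, 64): λ = (3·39² + 70)/(2·64) ≡ 34/55. 55⁻¹ ≡ 4 (mod 73), so λ ≡ 34·4 ≡ 63.
  x = λ² - 39 - 39 = 3969 - 78 ≡ 22; y = λ·(39 - 22) - 64 ≡ 58. → (22, 58)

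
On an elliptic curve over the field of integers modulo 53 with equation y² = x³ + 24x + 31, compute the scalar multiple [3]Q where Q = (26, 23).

(44, 27)

Repeated addition: build up to 3Q.
2Q: tangent at (26, 23): λ = (3·26² + 24)/(2·23) ≡ 38/46. 46⁻¹ ≡ 15 (mod 53) since 46·15 = 690 ≡ 1, so λ ≡ 38·15 ≡ 40.
  x = λ² - 26 - 26 = 1600 - 52 ≡ 11; y = λ·(26 - 11) - 23 ≡ 47. → (11, 47)
3Q: (11, 47) + (26, 23). λ = (23 - 47)/(26 - 11) ≡ 29/15 mod 53. 15⁻¹ ≡ 46 (mod 53) since 15·46 = 690 ≡ 1, so λ ≡ 9.
  x = λ² - 11 - 26 = 81 - 37 ≡ 44; y = λ·(11 - 44) - 47 ≡ 27. → (44, 27)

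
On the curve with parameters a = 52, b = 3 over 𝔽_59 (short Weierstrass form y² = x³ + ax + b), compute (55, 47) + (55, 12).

O

The two points share x = 55 and their y-coordinates satisfy 47 + 12 ≡ 0 (mod 59), so they are inverses. Their sum is the point at infinity.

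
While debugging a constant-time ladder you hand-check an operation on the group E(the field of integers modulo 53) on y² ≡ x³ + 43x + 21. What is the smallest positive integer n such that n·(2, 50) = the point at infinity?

3

2P: tangent at (2, 50): λ = (3·2² + 43)/(2·50) ≡ 2/47. 47⁻¹ ≡ 44 (mod 53), so λ ≡ 2·44 ≡ 35.
  x = λ² - 2 - 2 = 1225 - 4 ≡ 2; y = λ·(2 - 2) - 50 ≡ 3. → (2, 3)
3P: (2, 3) + (2, 50): same x and y₁ ≡ -y₂, so the sum is the point at infinity.
3P = the point at infinity, so the order is 3.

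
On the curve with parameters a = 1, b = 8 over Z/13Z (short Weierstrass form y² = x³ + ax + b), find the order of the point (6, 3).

2P: tangent at (6, 3): λ = (3·6² + 1)/(2·3) ≡ 5/6. 6⁻¹ ≡ 11 (mod 13), so λ ≡ 5·11 ≡ 3.
  x = λ² - 6 - 6 = 9 - 12 ≡ 10; y = λ·(6 - 10) - 3 ≡ 11. → (10, 11)
3P: (10, 11) + (6, 3). λ = (3 - 11)/(6 - 10) ≡ 5/9 mod 13. 9⁻¹ ≡ 3 (mod 13) since 9·3 = 27 ≡ 1, so λ ≡ 2.
  x = λ² - 10 - 6 = 4 - 16 ≡ 1; y = λ·(10 - 1) - 11 ≡ 7. → (1, 7)
4P: (1, 7) + (6, 3). λ = (3 - 7)/(6 - 1) ≡ 9/5 mod 13. 5⁻¹ ≡ 8 (mod 13) since 5·8 = 40 ≡ 1, so λ ≡ 7.
  x = λ² - 1 - 6 = 49 - 7 ≡ 3; y = λ·(1 - 3) - 7 ≡ 5. → (3, 5)
5P: (3, 5) + (6, 3). λ = (3 - 5)/(6 - 3) ≡ 11/3 mod 13. 3⁻¹ ≡ 9 (mod 13) since 3·9 = 27 ≡ 1, so λ ≡ 8.
  x = λ² - 3 - 6 = 64 - 9 ≡ 3; y = λ·(3 - 3) - 5 ≡ 8. → (3, 8)
6P: (3, 8) + (6, 3). λ = (3 - 8)/(6 - 3) ≡ 8/3 mod 13. 3⁻¹ ≡ 9 (mod 13) since 3·9 = 27 ≡ 1, so λ ≡ 7.
  x = λ² - 3 - 6 = 49 - 9 ≡ 1; y = λ·(3 - 1) - 8 ≡ 6. → (1, 6)
7P: (1, 6) + (6, 3). λ = (3 - 6)/(6 - 1) ≡ 10/5 mod 13. 5⁻¹ ≡ 8 (mod 13) since 5·8 = 40 ≡ 1, so λ ≡ 2.
  x = λ² - 1 - 6 = 4 - 7 ≡ 10; y = λ·(1 - 10) - 6 ≡ 2. → (10, 2)
8P: (10, 2) + (6, 3). λ = (3 - 2)/(6 - 10) ≡ 1/9 mod 13. 9⁻¹ ≡ 3 (mod 13), so λ ≡ 3.
  x = λ² - 10 - 6 = 9 - 16 ≡ 6; y = λ·(10 - 6) - 2 ≡ 10. → (6, 10)
9P: (6, 10) + (6, 3): same x and y₁ ≡ -y₂, so the sum is the point at infinity.
9P = the point at infinity, so the order is 9.

9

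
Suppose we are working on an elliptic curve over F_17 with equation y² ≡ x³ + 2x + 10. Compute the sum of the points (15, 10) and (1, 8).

(9, 3)

(15, 10) + (1, 8). λ = (8 - 10)/(1 - 15) ≡ 15/3 mod 17. 3⁻¹ ≡ 6 (mod 17) since 3·6 = 18 ≡ 1, so λ ≡ 5.
  x = λ² - 15 - 1 = 25 - 16 ≡ 9; y = λ·(15 - 9) - 10 ≡ 3. → (9, 3)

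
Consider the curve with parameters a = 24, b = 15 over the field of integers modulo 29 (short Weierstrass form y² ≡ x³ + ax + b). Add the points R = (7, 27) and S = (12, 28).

(17, 0)

(7, 27) + (12, 28). λ = (28 - 27)/(12 - 7) ≡ 1/5 mod 29. 5⁻¹ ≡ 6 (mod 29) since 5·6 = 30 ≡ 1, so λ ≡ 6.
  x = λ² - 7 - 12 = 36 - 19 ≡ 17; y = λ·(7 - 17) - 27 ≡ 0. → (17, 0)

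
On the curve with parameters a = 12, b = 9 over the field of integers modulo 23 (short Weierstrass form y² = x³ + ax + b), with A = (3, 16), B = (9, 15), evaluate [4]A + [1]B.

(18, 10)

First 4A:
Double-and-add on 4 = (100)₂. Start with A = (3, 16) for the leading 1-bit.
double: tangent at (3, 16): λ = (3·3² + 12)/(2·16) ≡ 16/9. 9⁻¹ ≡ 18 (mod 23), so λ ≡ 16·18 ≡ 12.
  x = λ² - 3 - 3 = 144 - 6 ≡ 0; y = λ·(3 - 0) - 16 ≡ 20. → (0, 20)
double: tangent at (0, 20): λ = (3·0² + 12)/(2·20) ≡ 12/17. 17⁻¹ ≡ 19 (mod 23), so λ ≡ 12·19 ≡ 21.
  x = λ² - 0 - 0 = 441 - 0 ≡ 4; y = λ·(0 - 4) - 20 ≡ 11. → (4, 11)
4A = (4, 11).
Finally 4A + B:
(4, 11) + (9, 15). λ = (15 - 11)/(9 - 4) ≡ 4/5 mod 23. 5⁻¹ ≡ 14 (mod 23), so λ ≡ 10.
  x = λ² - 4 - 9 = 100 - 13 ≡ 18; y = λ·(4 - 18) - 11 ≡ 10. → (18, 10)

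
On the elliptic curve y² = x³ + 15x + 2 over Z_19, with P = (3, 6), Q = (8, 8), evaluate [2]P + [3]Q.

First 2P:
Repeated addition: build up to 2P.
2P: tangent at (3, 6): λ = (3·3² + 15)/(2·6) ≡ 4/12. 12⁻¹ ≡ 8 (mod 19) since 12·8 = 96 ≡ 1, so λ ≡ 4·8 ≡ 13.
  x = λ² - 3 - 3 = 169 - 6 ≡ 11; y = λ·(3 - 11) - 6 ≡ 4. → (11, 4)
2P = (11, 4).
Next 3Q:
Repeated addition: build up to 3Q.
2Q: tangent at (8, 8): λ = (3·8² + 15)/(2·8) ≡ 17/16. 16⁻¹ ≡ 6 (mod 19), so λ ≡ 17·6 ≡ 7.
  x = λ² - 8 - 8 = 49 - 16 ≡ 14; y = λ·(8 - 14) - 8 ≡ 7. → (14, 7)
3Q: (14, 7) + (8, 8). λ = (8 - 7)/(8 - 14) ≡ 1/13 mod 19. 13⁻¹ ≡ 3 (mod 19) since 13·3 = 39 ≡ 1, so λ ≡ 3.
  x = λ² - 14 - 8 = 9 - 22 ≡ 6; y = λ·(14 - 6) - 7 ≡ 17. → (6, 17)
3Q = (6, 17).
Finally 2P + 3Q:
(11, 4) + (6, 17). λ = (17 - 4)/(6 - 11) ≡ 13/14 mod 19. 14⁻¹ ≡ 15 (mod 19), so λ ≡ 5.
  x = λ² - 11 - 6 = 25 - 17 ≡ 8; y = λ·(11 - 8) - 4 ≡ 11. → (8, 11)

(8, 11)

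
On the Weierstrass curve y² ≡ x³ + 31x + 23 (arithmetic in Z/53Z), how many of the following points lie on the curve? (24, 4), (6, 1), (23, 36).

3

(24, 4): 4² ≡ 16, rhs ≡ 16 → on.
(6, 1): 1² ≡ 1, rhs ≡ 1 → on.
(23, 36): 36² ≡ 24, rhs ≡ 24 → on.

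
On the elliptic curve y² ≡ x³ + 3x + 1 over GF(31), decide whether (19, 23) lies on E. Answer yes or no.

no

y² = 23² ≡ 2; x³ + 3x + 1 = 6917 ≡ 4 (mod 31). 2 ≠ 4.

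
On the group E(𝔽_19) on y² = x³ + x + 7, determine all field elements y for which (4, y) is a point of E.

x³ + 1x + 7 = 75 ≡ 18 (mod 19).
18 is a non-residue mod 19; no y exists.

none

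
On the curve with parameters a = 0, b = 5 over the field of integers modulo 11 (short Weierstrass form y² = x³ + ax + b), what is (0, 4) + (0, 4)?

tangent at (0, 4): λ = (3·0² + 0)/(2·4) ≡ 0/8. 8⁻¹ ≡ 7 (mod 11), so λ ≡ 0·7 ≡ 0.
  x = λ² - 0 - 0 = 0 - 0 ≡ 0; y = λ·(0 - 0) - 4 ≡ 7. → (0, 7)

(0, 7)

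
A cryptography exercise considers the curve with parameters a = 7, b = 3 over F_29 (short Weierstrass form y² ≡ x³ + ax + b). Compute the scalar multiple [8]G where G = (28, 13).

(26, 19)

Double-and-add on 8 = (1000)₂. Start with G = (28, 13) for the leading 1-bit.
double: tangent at (28, 13): λ = (3·28² + 7)/(2·13) ≡ 10/26. 26⁻¹ ≡ 19 (mod 29), so λ ≡ 10·19 ≡ 16.
  x = λ² - 28 - 28 = 256 - 56 ≡ 26; y = λ·(28 - 26) - 13 ≡ 19. → (26, 19)
double: tangent at (26, 19): λ = (3·26² + 7)/(2·19) ≡ 5/9. 9⁻¹ ≡ 13 (mod 29), so λ ≡ 5·13 ≡ 7.
  x = λ² - 26 - 26 = 49 - 52 ≡ 26; y = λ·(26 - 26) - 19 ≡ 10. → (26, 10)
double: tangent at (26, 10): λ = (3·26² + 7)/(2·10) ≡ 5/20. 20⁻¹ ≡ 16 (mod 29) since 20·16 = 320 ≡ 1, so λ ≡ 5·16 ≡ 22.
  x = λ² - 26 - 26 = 484 - 52 ≡ 26; y = λ·(26 - 26) - 10 ≡ 19. → (26, 19)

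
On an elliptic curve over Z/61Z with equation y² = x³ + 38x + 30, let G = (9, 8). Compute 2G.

tangent at (9, 8): λ = (3·9² + 38)/(2·8) ≡ 37/16. 16⁻¹ ≡ 42 (mod 61), so λ ≡ 37·42 ≡ 29.
  x = λ² - 9 - 9 = 841 - 18 ≡ 30; y = λ·(9 - 30) - 8 ≡ 54. → (30, 54)

(30, 54)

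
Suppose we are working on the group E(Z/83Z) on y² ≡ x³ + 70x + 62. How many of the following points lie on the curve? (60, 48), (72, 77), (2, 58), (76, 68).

(60, 48): 48² ≡ 63, rhs ≡ 63 → on.
(72, 77): 77² ≡ 36, rhs ≡ 36 → on.
(2, 58): 58² ≡ 44, rhs ≡ 44 → on.
(76, 68): 68² ≡ 59, rhs ≡ 59 → on.

4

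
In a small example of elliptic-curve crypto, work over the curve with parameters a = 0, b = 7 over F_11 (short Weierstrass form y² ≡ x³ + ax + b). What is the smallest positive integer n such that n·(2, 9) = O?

2P: tangent at (2, 9): λ = (3·2² + 0)/(2·9) ≡ 1/7. 7⁻¹ ≡ 8 (mod 11) since 7·8 = 56 ≡ 1, so λ ≡ 1·8 ≡ 8.
  x = λ² - 2 - 2 = 64 - 4 ≡ 5; y = λ·(2 - 5) - 9 ≡ 0. → (5, 0)
3P: (5, 0) + (2, 9). λ = (9 - 0)/(2 - 5) ≡ 9/8 mod 11. 8⁻¹ ≡ 7 (mod 11), so λ ≡ 8.
  x = λ² - 5 - 2 = 64 - 7 ≡ 2; y = λ·(5 - 2) - 0 ≡ 2. → (2, 2)
4P: (2, 2) + (2, 9): same x and y₁ ≡ -y₂, so the sum is O.
4P = O, so the order is 4.

4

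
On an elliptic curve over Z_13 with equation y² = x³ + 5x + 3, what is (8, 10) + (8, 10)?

(0, 9)

tangent at (8, 10): λ = (3·8² + 5)/(2·10) ≡ 2/7. 7⁻¹ ≡ 2 (mod 13), so λ ≡ 2·2 ≡ 4.
  x = λ² - 8 - 8 = 16 - 16 ≡ 0; y = λ·(8 - 0) - 10 ≡ 9. → (0, 9)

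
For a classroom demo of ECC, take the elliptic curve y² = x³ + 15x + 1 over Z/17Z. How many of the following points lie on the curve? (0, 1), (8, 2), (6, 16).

(0, 1): 1² ≡ 1, rhs ≡ 1 → on.
(8, 2): 2² ≡ 4, rhs ≡ 4 → on.
(6, 16): 16² ≡ 1, rhs ≡ 1 → on.

3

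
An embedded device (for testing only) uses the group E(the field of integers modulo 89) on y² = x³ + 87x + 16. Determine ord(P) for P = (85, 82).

2P: tangent at (85, 82): λ = (3·85² + 87)/(2·82) ≡ 46/75. 75⁻¹ ≡ 19 (mod 89) since 75·19 = 1425 ≡ 1, so λ ≡ 46·19 ≡ 73.
  x = λ² - 85 - 85 = 5329 - 170 ≡ 86; y = λ·(85 - 86) - 82 ≡ 23. → (86, 23)
3P: (86, 23) + (85, 82). λ = (82 - 23)/(85 - 86) ≡ 59/88 mod 89. 88⁻¹ ≡ 88 (mod 89) since 88·88 = 7744 ≡ 1, so λ ≡ 30.
  x = λ² - 86 - 85 = 900 - 171 ≡ 17; y = λ·(86 - 17) - 23 ≡ 0. → (17, 0)
4P: (17, 0) + (85, 82). λ = (82 - 0)/(85 - 17) ≡ 82/68 mod 89. 68⁻¹ ≡ 72 (mod 89), so λ ≡ 30.
  x = λ² - 17 - 85 = 900 - 102 ≡ 86; y = λ·(17 - 86) - 0 ≡ 66. → (86, 66)
5P: (86, 66) + (85, 82). λ = (82 - 66)/(85 - 86) ≡ 16/88 mod 89. 88⁻¹ ≡ 88 (mod 89), so λ ≡ 73.
  x = λ² - 86 - 85 = 5329 - 171 ≡ 85; y = λ·(86 - 85) - 66 ≡ 7. → (85, 7)
6P: (85, 7) + (85, 82): same x and y₁ ≡ -y₂, so the sum is ∞.
6P = ∞, so the order is 6.

6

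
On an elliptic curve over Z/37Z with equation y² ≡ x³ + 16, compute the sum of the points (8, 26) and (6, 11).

(33, 27)

(8, 26) + (6, 11). λ = (11 - 26)/(6 - 8) ≡ 22/35 mod 37. 35⁻¹ ≡ 18 (mod 37), so λ ≡ 26.
  x = λ² - 8 - 6 = 676 - 14 ≡ 33; y = λ·(8 - 33) - 26 ≡ 27. → (33, 27)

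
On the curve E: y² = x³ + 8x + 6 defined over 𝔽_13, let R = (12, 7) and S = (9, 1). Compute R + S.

(9, 12)

(12, 7) + (9, 1). λ = (1 - 7)/(9 - 12) ≡ 7/10 mod 13. 10⁻¹ ≡ 4 (mod 13) since 10·4 = 40 ≡ 1, so λ ≡ 2.
  x = λ² - 12 - 9 = 4 - 21 ≡ 9; y = λ·(12 - 9) - 7 ≡ 12. → (9, 12)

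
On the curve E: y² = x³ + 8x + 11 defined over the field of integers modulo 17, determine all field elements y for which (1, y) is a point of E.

x³ + 8x + 11 = 20 ≡ 3 (mod 17).
3 is a non-residue mod 17; no y exists.

none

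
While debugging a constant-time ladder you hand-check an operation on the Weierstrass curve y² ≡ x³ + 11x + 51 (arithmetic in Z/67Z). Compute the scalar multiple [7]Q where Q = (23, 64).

Double-and-add on 7 = (111)₂. Start with Q = (23, 64) for the leading 1-bit.
double: tangent at (23, 64): λ = (3·23² + 11)/(2·64) ≡ 57/61. 61⁻¹ ≡ 11 (mod 67), so λ ≡ 57·11 ≡ 24.
  x = λ² - 23 - 23 = 576 - 46 ≡ 61; y = λ·(23 - 61) - 64 ≡ 29. → (61, 29)
add Q: (61, 29) + (23, 64). λ = (64 - 29)/(23 - 61) ≡ 35/29 mod 67. 29⁻¹ ≡ 37 (mod 67), so λ ≡ 22.
  x = λ² - 61 - 23 = 484 - 84 ≡ 65; y = λ·(61 - 65) - 29 ≡ 17. → (65, 17)
double: tangent at (65, 17): λ = (3·65² + 11)/(2·17) ≡ 23/34. 34⁻¹ ≡ 2 (mod 67) since 34·2 = 68 ≡ 1, so λ ≡ 23·2 ≡ 46.
  x = λ² - 65 - 65 = 2116 - 130 ≡ 43; y = λ·(65 - 43) - 17 ≡ 57. → (43, 57)
add Q: (43, 57) + (23, 64). λ = (64 - 57)/(23 - 43) ≡ 7/47 mod 67. 47⁻¹ ≡ 10 (mod 67) since 47·10 = 470 ≡ 1, so λ ≡ 3.
  x = λ² - 43 - 23 = 9 - 66 ≡ 10; y = λ·(43 - 10) - 57 ≡ 42. → (10, 42)

(10, 42)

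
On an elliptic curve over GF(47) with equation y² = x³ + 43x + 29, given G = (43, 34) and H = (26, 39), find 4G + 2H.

(15, 30)

First 4G:
Repeated addition: build up to 4G.
2G: tangent at (43, 34): λ = (3·43² + 43)/(2·34) ≡ 44/21. 21⁻¹ ≡ 9 (mod 47), so λ ≡ 44·9 ≡ 20.
  x = λ² - 43 - 43 = 400 - 86 ≡ 32; y = λ·(43 - 32) - 34 ≡ 45. → (32, 45)
3G: (32, 45) + (43, 34). λ = (34 - 45)/(43 - 32) ≡ 36/11 mod 47. 11⁻¹ ≡ 30 (mod 47), so λ ≡ 46.
  x = λ² - 32 - 43 = 2116 - 75 ≡ 20; y = λ·(32 - 20) - 45 ≡ 37. → (20, 37)
4G: (20, 37) + (43, 34). λ = (34 - 37)/(43 - 20) ≡ 44/23 mod 47. 23⁻¹ ≡ 45 (mod 47) since 23·45 = 1035 ≡ 1, so λ ≡ 6.
  x = λ² - 20 - 43 = 36 - 63 ≡ 20; y = λ·(20 - 20) - 37 ≡ 10. → (20, 10)
4G = (20, 10).
Next 2H:
Repeated addition: build up to 2H.
2H: tangent at (26, 39): λ = (3·26² + 43)/(2·39) ≡ 3/31. 31⁻¹ ≡ 44 (mod 47) since 31·44 = 1364 ≡ 1, so λ ≡ 3·44 ≡ 38.
  x = λ² - 26 - 26 = 1444 - 52 ≡ 29; y = λ·(26 - 29) - 39 ≡ 35. → (29, 35)
2H = (29, 35).
Finally 4G + 2H:
(20, 10) + (29, 35). λ = (35 - 10)/(29 - 20) ≡ 25/9 mod 47. 9⁻¹ ≡ 21 (mod 47), so λ ≡ 8.
  x = λ² - 20 - 29 = 64 - 49 ≡ 15; y = λ·(20 - 15) - 10 ≡ 30. → (15, 30)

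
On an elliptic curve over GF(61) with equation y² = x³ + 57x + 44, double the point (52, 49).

tangent at (52, 49): λ = (3·52² + 57)/(2·49) ≡ 56/37. 37⁻¹ ≡ 33 (mod 61) since 37·33 = 1221 ≡ 1, so λ ≡ 56·33 ≡ 18.
  x = λ² - 52 - 52 = 324 - 104 ≡ 37; y = λ·(52 - 37) - 49 ≡ 38. → (37, 38)

(37, 38)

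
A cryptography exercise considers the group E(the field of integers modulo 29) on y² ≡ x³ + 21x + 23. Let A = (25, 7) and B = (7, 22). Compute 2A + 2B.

First 2A:
Repeated addition: build up to 2A.
2A: tangent at (25, 7): λ = (3·25² + 21)/(2·7) ≡ 11/14. 14⁻¹ ≡ 27 (mod 29), so λ ≡ 11·27 ≡ 7.
  x = λ² - 25 - 25 = 49 - 50 ≡ 28; y = λ·(25 - 28) - 7 ≡ 1. → (28, 1)
2A = (28, 1).
Next 2B:
Repeated addition: build up to 2B.
2B: tangent at (7, 22): λ = (3·7² + 21)/(2·22) ≡ 23/15. 15⁻¹ ≡ 2 (mod 29), so λ ≡ 23·2 ≡ 17.
  x = λ² - 7 - 7 = 289 - 14 ≡ 14; y = λ·(7 - 14) - 22 ≡ 4. → (14, 4)
2B = (14, 4).
Finally 2A + 2B:
(28, 1) + (14, 4). λ = (4 - 1)/(14 - 28) ≡ 3/15 mod 29. 15⁻¹ ≡ 2 (mod 29) since 15·2 = 30 ≡ 1, so λ ≡ 6.
  x = λ² - 28 - 14 = 36 - 42 ≡ 23; y = λ·(28 - 23) - 1 ≡ 0. → (23, 0)

(23, 0)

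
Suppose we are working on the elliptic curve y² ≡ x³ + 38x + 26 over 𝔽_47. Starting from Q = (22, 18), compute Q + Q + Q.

Repeated addition: build up to 3Q.
2Q: tangent at (22, 18): λ = (3·22² + 38)/(2·18) ≡ 33/36. 36⁻¹ ≡ 17 (mod 47), so λ ≡ 33·17 ≡ 44.
  x = λ² - 22 - 22 = 1936 - 44 ≡ 12; y = λ·(22 - 12) - 18 ≡ 46. → (12, 46)
3Q: (12, 46) + (22, 18). λ = (18 - 46)/(22 - 12) ≡ 19/10 mod 47. 10⁻¹ ≡ 33 (mod 47), so λ ≡ 16.
  x = λ² - 12 - 22 = 256 - 34 ≡ 34; y = λ·(12 - 34) - 46 ≡ 25. → (34, 25)

(34, 25)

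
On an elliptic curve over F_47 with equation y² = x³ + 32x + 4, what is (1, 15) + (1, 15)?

tangent at (1, 15): λ = (3·1² + 32)/(2·15) ≡ 35/30. 30⁻¹ ≡ 11 (mod 47) since 30·11 = 330 ≡ 1, so λ ≡ 35·11 ≡ 9.
  x = λ² - 1 - 1 = 81 - 2 ≡ 32; y = λ·(1 - 32) - 15 ≡ 35. → (32, 35)

(32, 35)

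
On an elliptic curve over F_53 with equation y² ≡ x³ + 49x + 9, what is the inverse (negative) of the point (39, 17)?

-(39, 17) = (39, -17 mod 53) = (39, 36).

(39, 36)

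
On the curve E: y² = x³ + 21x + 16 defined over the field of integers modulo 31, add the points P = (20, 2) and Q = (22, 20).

(8, 13)

(20, 2) + (22, 20). λ = (20 - 2)/(22 - 20) ≡ 18/2 mod 31. 2⁻¹ ≡ 16 (mod 31), so λ ≡ 9.
  x = λ² - 20 - 22 = 81 - 42 ≡ 8; y = λ·(20 - 8) - 2 ≡ 13. → (8, 13)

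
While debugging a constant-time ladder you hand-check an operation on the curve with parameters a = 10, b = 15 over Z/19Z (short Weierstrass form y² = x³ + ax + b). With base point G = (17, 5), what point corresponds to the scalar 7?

(17, 14)

Double-and-add on 7 = (111)₂. Start with G = (17, 5) for the leading 1-bit.
double: tangent at (17, 5): λ = (3·17² + 10)/(2·5) ≡ 3/10. 10⁻¹ ≡ 2 (mod 19) since 10·2 = 20 ≡ 1, so λ ≡ 3·2 ≡ 6.
  x = λ² - 17 - 17 = 36 - 34 ≡ 2; y = λ·(17 - 2) - 5 ≡ 9. → (2, 9)
add G: (2, 9) + (17, 5). λ = (5 - 9)/(17 - 2) ≡ 15/15 mod 19. 15⁻¹ ≡ 14 (mod 19) since 15·14 = 210 ≡ 1, so λ ≡ 1.
  x = λ² - 2 - 17 = 1 - 19 ≡ 1; y = λ·(2 - 1) - 9 ≡ 11. → (1, 11)
double: tangent at (1, 11): λ = (3·1² + 10)/(2·11) ≡ 13/3. 3⁻¹ ≡ 13 (mod 19), so λ ≡ 13·13 ≡ 17.
  x = λ² - 1 - 1 = 289 - 2 ≡ 2; y = λ·(1 - 2) - 11 ≡ 10. → (2, 10)
add G: (2, 10) + (17, 5). λ = (5 - 10)/(17 - 2) ≡ 14/15 mod 19. 15⁻¹ ≡ 14 (mod 19) since 15·14 = 210 ≡ 1, so λ ≡ 6.
  x = λ² - 2 - 17 = 36 - 19 ≡ 17; y = λ·(2 - 17) - 10 ≡ 14. → (17, 14)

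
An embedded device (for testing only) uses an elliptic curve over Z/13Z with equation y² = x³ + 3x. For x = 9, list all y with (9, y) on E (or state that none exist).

x³ + 3x + 0 = 756 ≡ 2 (mod 13).
2 is a non-residue mod 13; no y exists.

none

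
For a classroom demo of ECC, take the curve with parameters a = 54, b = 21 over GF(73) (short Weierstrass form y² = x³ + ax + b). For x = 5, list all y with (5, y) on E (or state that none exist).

x³ + 54x + 21 = 416 ≡ 51 (mod 73).
51 is a non-residue mod 73; no y exists.

none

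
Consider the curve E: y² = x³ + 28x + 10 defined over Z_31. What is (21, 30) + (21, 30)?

tangent at (21, 30): λ = (3·21² + 28)/(2·30) ≡ 18/29. 29⁻¹ ≡ 15 (mod 31), so λ ≡ 18·15 ≡ 22.
  x = λ² - 21 - 21 = 484 - 42 ≡ 8; y = λ·(21 - 8) - 30 ≡ 8. → (8, 8)

(8, 8)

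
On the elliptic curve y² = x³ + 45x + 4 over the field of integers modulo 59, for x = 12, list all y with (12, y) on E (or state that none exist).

x³ + 45x + 4 = 2272 ≡ 30 (mod 59).
30 is a non-residue mod 59; no y exists.

none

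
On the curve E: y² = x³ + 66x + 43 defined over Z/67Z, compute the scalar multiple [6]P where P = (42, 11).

(27, 1)

Double-and-add on 6 = (110)₂. Start with P = (42, 11) for the leading 1-bit.
double: tangent at (42, 11): λ = (3·42² + 66)/(2·11) ≡ 65/22. 22⁻¹ ≡ 64 (mod 67), so λ ≡ 65·64 ≡ 6.
  x = λ² - 42 - 42 = 36 - 84 ≡ 19; y = λ·(42 - 19) - 11 ≡ 60. → (19, 60)
add P: (19, 60) + (42, 11). λ = (11 - 60)/(42 - 19) ≡ 18/23 mod 67. 23⁻¹ ≡ 35 (mod 67), so λ ≡ 27.
  x = λ² - 19 - 42 = 729 - 61 ≡ 65; y = λ·(19 - 65) - 60 ≡ 38. → (65, 38)
double: tangent at (65, 38): λ = (3·65² + 66)/(2·38) ≡ 11/9. 9⁻¹ ≡ 15 (mod 67), so λ ≡ 11·15 ≡ 31.
  x = λ² - 65 - 65 = 961 - 130 ≡ 27; y = λ·(65 - 27) - 38 ≡ 1. → (27, 1)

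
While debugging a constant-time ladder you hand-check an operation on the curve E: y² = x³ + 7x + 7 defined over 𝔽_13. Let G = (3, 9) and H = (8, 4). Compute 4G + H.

First 4G:
Double-and-add on 4 = (100)₂. Start with G = (3, 9) for the leading 1-bit.
double: tangent at (3, 9): λ = (3·3² + 7)/(2·9) ≡ 8/5. 5⁻¹ ≡ 8 (mod 13), so λ ≡ 8·8 ≡ 12.
  x = λ² - 3 - 3 = 144 - 6 ≡ 8; y = λ·(3 - 8) - 9 ≡ 9. → (8, 9)
double: tangent at (8, 9): λ = (3·8² + 7)/(2·9) ≡ 4/5. 5⁻¹ ≡ 8 (mod 13), so λ ≡ 4·8 ≡ 6.
  x = λ² - 8 - 8 = 36 - 16 ≡ 7; y = λ·(8 - 7) - 9 ≡ 10. → (7, 10)
4G = (7, 10).
Finally 4G + H:
(7, 10) + (8, 4). λ = (4 - 10)/(8 - 7) ≡ 7/1 mod 13. 1⁻¹ ≡ 1 (mod 13), so λ ≡ 7.
  x = λ² - 7 - 8 = 49 - 15 ≡ 8; y = λ·(7 - 8) - 10 ≡ 9. → (8, 9)

(8, 9)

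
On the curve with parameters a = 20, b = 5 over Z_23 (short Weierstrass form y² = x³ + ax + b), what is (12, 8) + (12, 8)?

tangent at (12, 8): λ = (3·12² + 20)/(2·8) ≡ 15/16. 16⁻¹ ≡ 13 (mod 23), so λ ≡ 15·13 ≡ 11.
  x = λ² - 12 - 12 = 121 - 24 ≡ 5; y = λ·(12 - 5) - 8 ≡ 0. → (5, 0)

(5, 0)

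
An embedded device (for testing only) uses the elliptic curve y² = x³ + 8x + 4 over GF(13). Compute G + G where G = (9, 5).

(4, 10)

tangent at (9, 5): λ = (3·9² + 8)/(2·5) ≡ 4/10. 10⁻¹ ≡ 4 (mod 13) since 10·4 = 40 ≡ 1, so λ ≡ 4·4 ≡ 3.
  x = λ² - 9 - 9 = 9 - 18 ≡ 4; y = λ·(9 - 4) - 5 ≡ 10. → (4, 10)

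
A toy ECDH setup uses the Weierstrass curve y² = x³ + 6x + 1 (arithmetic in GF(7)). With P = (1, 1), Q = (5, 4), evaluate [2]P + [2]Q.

First 2P:
Repeated addition: build up to 2P.
2P: tangent at (1, 1): λ = (3·1² + 6)/(2·1) ≡ 2/2. 2⁻¹ ≡ 4 (mod 7), so λ ≡ 2·4 ≡ 1.
  x = λ² - 1 - 1 = 1 - 2 ≡ 6; y = λ·(1 - 6) - 1 ≡ 1. → (6, 1)
2P = (6, 1).
Next 2Q:
Repeated addition: build up to 2Q.
2Q: tangent at (5, 4): λ = (3·5² + 6)/(2·4) ≡ 4/1. 1⁻¹ ≡ 1 (mod 7), so λ ≡ 4·1 ≡ 4.
  x = λ² - 5 - 5 = 16 - 10 ≡ 6; y = λ·(5 - 6) - 4 ≡ 6. → (6, 6)
2Q = (6, 6).
Finally 2P + 2Q:
(6, 1) + (6, 6): same x and y₁ ≡ -y₂, so the sum is the point at infinity.

O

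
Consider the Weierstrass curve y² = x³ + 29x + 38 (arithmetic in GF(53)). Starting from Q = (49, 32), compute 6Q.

Repeated addition: build up to 6Q.
2Q: tangent at (49, 32): λ = (3·49² + 29)/(2·32) ≡ 24/11. 11⁻¹ ≡ 29 (mod 53), so λ ≡ 24·29 ≡ 7.
  x = λ² - 49 - 49 = 49 - 98 ≡ 4; y = λ·(49 - 4) - 32 ≡ 18. → (4, 18)
3Q: (4, 18) + (49, 32). λ = (32 - 18)/(49 - 4) ≡ 14/45 mod 53. 45⁻¹ ≡ 33 (mod 53), so λ ≡ 38.
  x = λ² - 4 - 49 = 1444 - 53 ≡ 13; y = λ·(4 - 13) - 18 ≡ 11. → (13, 11)
4Q: (13, 11) + (49, 32). λ = (32 - 11)/(49 - 13) ≡ 21/36 mod 53. 36⁻¹ ≡ 28 (mod 53), so λ ≡ 5.
  x = λ² - 13 - 49 = 25 - 62 ≡ 16; y = λ·(13 - 16) - 11 ≡ 27. → (16, 27)
5Q: (16, 27) + (49, 32). λ = (32 - 27)/(49 - 16) ≡ 5/33 mod 53. 33⁻¹ ≡ 45 (mod 53), so λ ≡ 13.
  x = λ² - 16 - 49 = 169 - 65 ≡ 51; y = λ·(16 - 51) - 27 ≡ 48. → (51, 48)
6Q: (51, 48) + (49, 32). λ = (32 - 48)/(49 - 51) ≡ 37/51 mod 53. 51⁻¹ ≡ 26 (mod 53) since 51·26 = 1326 ≡ 1, so λ ≡ 8.
  x = λ² - 51 - 49 = 64 - 100 ≡ 17; y = λ·(51 - 17) - 48 ≡ 12. → (17, 12)

(17, 12)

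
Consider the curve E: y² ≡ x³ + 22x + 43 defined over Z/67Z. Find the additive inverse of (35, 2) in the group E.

-(35, 2) = (35, -2 mod 67) = (35, 65).

(35, 65)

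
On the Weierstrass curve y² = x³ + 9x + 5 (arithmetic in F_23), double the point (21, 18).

tangent at (21, 18): λ = (3·21² + 9)/(2·18) ≡ 21/13. 13⁻¹ ≡ 16 (mod 23) since 13·16 = 208 ≡ 1, so λ ≡ 21·16 ≡ 14.
  x = λ² - 21 - 21 = 196 - 42 ≡ 16; y = λ·(21 - 16) - 18 ≡ 6. → (16, 6)

(16, 6)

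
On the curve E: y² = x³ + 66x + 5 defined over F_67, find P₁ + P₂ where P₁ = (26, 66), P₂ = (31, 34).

(26, 66) + (31, 34). λ = (34 - 66)/(31 - 26) ≡ 35/5 mod 67. 5⁻¹ ≡ 27 (mod 67) since 5·27 = 135 ≡ 1, so λ ≡ 7.
  x = λ² - 26 - 31 = 49 - 57 ≡ 59; y = λ·(26 - 59) - 66 ≡ 38. → (59, 38)

(59, 38)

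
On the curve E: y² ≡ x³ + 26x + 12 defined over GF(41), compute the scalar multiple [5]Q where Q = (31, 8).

(12, 24)

Repeated addition: build up to 5Q.
2Q: tangent at (31, 8): λ = (3·31² + 26)/(2·8) ≡ 39/16. 16⁻¹ ≡ 18 (mod 41), so λ ≡ 39·18 ≡ 5.
  x = λ² - 31 - 31 = 25 - 62 ≡ 4; y = λ·(31 - 4) - 8 ≡ 4. → (4, 4)
3Q: (4, 4) + (31, 8). λ = (8 - 4)/(31 - 4) ≡ 4/27 mod 41. 27⁻¹ ≡ 38 (mod 41) since 27·38 = 1026 ≡ 1, so λ ≡ 29.
  x = λ² - 4 - 31 = 841 - 35 ≡ 27; y = λ·(4 - 27) - 4 ≡ 26. → (27, 26)
4Q: (27, 26) + (31, 8). λ = (8 - 26)/(31 - 27) ≡ 23/4 mod 41. 4⁻¹ ≡ 31 (mod 41) since 4·31 = 124 ≡ 1, so λ ≡ 16.
  x = λ² - 27 - 31 = 256 - 58 ≡ 34; y = λ·(27 - 34) - 26 ≡ 26. → (34, 26)
5Q: (34, 26) + (31, 8). λ = (8 - 26)/(31 - 34) ≡ 23/38 mod 41. 38⁻¹ ≡ 27 (mod 41) since 38·27 = 1026 ≡ 1, so λ ≡ 6.
  x = λ² - 34 - 31 = 36 - 65 ≡ 12; y = λ·(34 - 12) - 26 ≡ 24. → (12, 24)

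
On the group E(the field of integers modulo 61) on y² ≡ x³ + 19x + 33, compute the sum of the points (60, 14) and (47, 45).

(60, 14) + (47, 45). λ = (45 - 14)/(47 - 60) ≡ 31/48 mod 61. 48⁻¹ ≡ 14 (mod 61) since 48·14 = 672 ≡ 1, so λ ≡ 7.
  x = λ² - 60 - 47 = 49 - 107 ≡ 3; y = λ·(60 - 3) - 14 ≡ 19. → (3, 19)

(3, 19)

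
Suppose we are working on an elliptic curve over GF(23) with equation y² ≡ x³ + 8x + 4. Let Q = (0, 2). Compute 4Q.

(21, 7)

Double-and-add on 4 = (100)₂. Start with Q = (0, 2) for the leading 1-bit.
double: tangent at (0, 2): λ = (3·0² + 8)/(2·2) ≡ 8/4. 4⁻¹ ≡ 6 (mod 23), so λ ≡ 8·6 ≡ 2.
  x = λ² - 0 - 0 = 4 - 0 ≡ 4; y = λ·(0 - 4) - 2 ≡ 13. → (4, 13)
double: tangent at (4, 13): λ = (3·4² + 8)/(2·13) ≡ 10/3. 3⁻¹ ≡ 8 (mod 23), so λ ≡ 10·8 ≡ 11.
  x = λ² - 4 - 4 = 121 - 8 ≡ 21; y = λ·(4 - 21) - 13 ≡ 7. → (21, 7)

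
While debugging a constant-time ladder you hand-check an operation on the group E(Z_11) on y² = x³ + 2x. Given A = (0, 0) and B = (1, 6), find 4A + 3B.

First 4A:
Repeated addition: build up to 4A.
2A: (0, 0) + (0, 0): same x and y₁ ≡ -y₂, so the sum is the point at infinity.
3A: the point at infinity + (0, 0) = (0, 0) (identity).
4A: (0, 0) + (0, 0): same x and y₁ ≡ -y₂, so the sum is the point at infinity.
4A = the point at infinity.
Next 3B:
Repeated addition: build up to 3B.
2B: tangent at (1, 6): λ = (3·1² + 2)/(2·6) ≡ 5/1. 1⁻¹ ≡ 1 (mod 11) since 1·1 = 1 ≡ 1, so λ ≡ 5·1 ≡ 5.
  x = λ² - 1 - 1 = 25 - 2 ≡ 1; y = λ·(1 - 1) - 6 ≡ 5. → (1, 5)
3B: (1, 5) + (1, 6): same x and y₁ ≡ -y₂, so the sum is the point at infinity.
3B = the point at infinity.
Finally 4A + 3B:
the point at infinity + the point at infinity = the point at infinity (identity).

O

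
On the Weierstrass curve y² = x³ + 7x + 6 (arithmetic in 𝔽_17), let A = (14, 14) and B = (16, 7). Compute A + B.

(14, 14) + (16, 7). λ = (7 - 14)/(16 - 14) ≡ 10/2 mod 17. 2⁻¹ ≡ 9 (mod 17) since 2·9 = 18 ≡ 1, so λ ≡ 5.
  x = λ² - 14 - 16 = 25 - 30 ≡ 12; y = λ·(14 - 12) - 14 ≡ 13. → (12, 13)

(12, 13)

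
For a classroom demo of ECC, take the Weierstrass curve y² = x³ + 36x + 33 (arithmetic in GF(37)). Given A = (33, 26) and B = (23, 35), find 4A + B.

(20, 13)

First 4A:
Repeated addition: build up to 4A.
2A: tangent at (33, 26): λ = (3·33² + 36)/(2·26) ≡ 10/15. 15⁻¹ ≡ 5 (mod 37), so λ ≡ 10·5 ≡ 13.
  x = λ² - 33 - 33 = 169 - 66 ≡ 29; y = λ·(33 - 29) - 26 ≡ 26. → (29, 26)
3A: (29, 26) + (33, 26). λ = (26 - 26)/(33 - 29) ≡ 0/4 mod 37. 4⁻¹ ≡ 28 (mod 37) since 4·28 = 112 ≡ 1, so λ ≡ 0.
  x = λ² - 29 - 33 = 0 - 62 ≡ 12; y = λ·(29 - 12) - 26 ≡ 11. → (12, 11)
4A: (12, 11) + (33, 26). λ = (26 - 11)/(33 - 12) ≡ 15/21 mod 37. 21⁻¹ ≡ 30 (mod 37) since 21·30 = 630 ≡ 1, so λ ≡ 6.
  x = λ² - 12 - 33 = 36 - 45 ≡ 28; y = λ·(12 - 28) - 11 ≡ 4. → (28, 4)
4A = (28, 4).
Finally 4A + B:
(28, 4) + (23, 35). λ = (35 - 4)/(23 - 28) ≡ 31/32 mod 37. 32⁻¹ ≡ 22 (mod 37), so λ ≡ 16.
  x = λ² - 28 - 23 = 256 - 51 ≡ 20; y = λ·(28 - 20) - 4 ≡ 13. → (20, 13)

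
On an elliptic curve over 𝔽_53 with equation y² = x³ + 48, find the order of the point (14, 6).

2P: tangent at (14, 6): λ = (3·14² + 0)/(2·6) ≡ 5/12. 12⁻¹ ≡ 31 (mod 53) since 12·31 = 372 ≡ 1, so λ ≡ 5·31 ≡ 49.
  x = λ² - 14 - 14 = 2401 - 28 ≡ 41; y = λ·(14 - 41) - 6 ≡ 49. → (41, 49)
3P: (41, 49) + (14, 6). λ = (6 - 49)/(14 - 41) ≡ 10/26 mod 53. 26⁻¹ ≡ 51 (mod 53), so λ ≡ 33.
  x = λ² - 41 - 14 = 1089 - 55 ≡ 27; y = λ·(41 - 27) - 49 ≡ 42. → (27, 42)
4P: (27, 42) + (14, 6). λ = (6 - 42)/(14 - 27) ≡ 17/40 mod 53. 40⁻¹ ≡ 4 (mod 53), so λ ≡ 15.
  x = λ² - 27 - 14 = 225 - 41 ≡ 25; y = λ·(27 - 25) - 42 ≡ 41. → (25, 41)
5P: (25, 41) + (14, 6). λ = (6 - 41)/(14 - 25) ≡ 18/42 mod 53. 42⁻¹ ≡ 24 (mod 53) since 42·24 = 1008 ≡ 1, so λ ≡ 8.
  x = λ² - 25 - 14 = 64 - 39 ≡ 25; y = λ·(25 - 25) - 41 ≡ 12. → (25, 12)
6P: (25, 12) + (14, 6). λ = (6 - 12)/(14 - 25) ≡ 47/42 mod 53. 42⁻¹ ≡ 24 (mod 53), so λ ≡ 15.
  x = λ² - 25 - 14 = 225 - 39 ≡ 27; y = λ·(25 - 27) - 12 ≡ 11. → (27, 11)
7P: (27, 11) + (14, 6). λ = (6 - 11)/(14 - 27) ≡ 48/40 mod 53. 40⁻¹ ≡ 4 (mod 53), so λ ≡ 33.
  x = λ² - 27 - 14 = 1089 - 41 ≡ 41; y = λ·(27 - 41) - 11 ≡ 4. → (41, 4)
8P: (41, 4) + (14, 6). λ = (6 - 4)/(14 - 41) ≡ 2/26 mod 53. 26⁻¹ ≡ 51 (mod 53), so λ ≡ 49.
  x = λ² - 41 - 14 = 2401 - 55 ≡ 14; y = λ·(41 - 14) - 4 ≡ 47. → (14, 47)
9P: (14, 47) + (14, 6): same x and y₁ ≡ -y₂, so the sum is the point at infinity.
9P = the point at infinity, so the order is 9.

9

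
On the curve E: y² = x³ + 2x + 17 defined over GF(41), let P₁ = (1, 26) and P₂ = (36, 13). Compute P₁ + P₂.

(3, 38)

(1, 26) + (36, 13). λ = (13 - 26)/(36 - 1) ≡ 28/35 mod 41. 35⁻¹ ≡ 34 (mod 41), so λ ≡ 9.
  x = λ² - 1 - 36 = 81 - 37 ≡ 3; y = λ·(1 - 3) - 26 ≡ 38. → (3, 38)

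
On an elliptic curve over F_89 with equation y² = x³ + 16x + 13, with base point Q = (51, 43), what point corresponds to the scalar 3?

Repeated addition: build up to 3Q.
2Q: tangent at (51, 43): λ = (3·51² + 16)/(2·43) ≡ 76/86. 86⁻¹ ≡ 59 (mod 89) since 86·59 = 5074 ≡ 1, so λ ≡ 76·59 ≡ 34.
  x = λ² - 51 - 51 = 1156 - 102 ≡ 75; y = λ·(51 - 75) - 43 ≡ 31. → (75, 31)
3Q: (75, 31) + (51, 43). λ = (43 - 31)/(51 - 75) ≡ 12/65 mod 89. 65⁻¹ ≡ 63 (mod 89), so λ ≡ 44.
  x = λ² - 75 - 51 = 1936 - 126 ≡ 30; y = λ·(75 - 30) - 31 ≡ 80. → (30, 80)

(30, 80)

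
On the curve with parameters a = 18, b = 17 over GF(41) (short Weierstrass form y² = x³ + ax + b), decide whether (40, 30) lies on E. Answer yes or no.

yes

y² = 30² ≡ 39; x³ + 18x + 17 = 64737 ≡ 39 (mod 41). 39 = 39.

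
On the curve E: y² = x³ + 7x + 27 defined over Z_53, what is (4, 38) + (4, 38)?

(41, 21)

tangent at (4, 38): λ = (3·4² + 7)/(2·38) ≡ 2/23. 23⁻¹ ≡ 30 (mod 53) since 23·30 = 690 ≡ 1, so λ ≡ 2·30 ≡ 7.
  x = λ² - 4 - 4 = 49 - 8 ≡ 41; y = λ·(4 - 41) - 38 ≡ 21. → (41, 21)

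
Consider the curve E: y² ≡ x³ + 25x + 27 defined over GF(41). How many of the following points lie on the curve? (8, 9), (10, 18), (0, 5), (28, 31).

(8, 9): 9² ≡ 40, rhs ≡ 1 → off.
(10, 18): 18² ≡ 37, rhs ≡ 6 → off.
(0, 5): 5² ≡ 25, rhs ≡ 27 → off.
(28, 31): 31² ≡ 18, rhs ≡ 6 → off.

0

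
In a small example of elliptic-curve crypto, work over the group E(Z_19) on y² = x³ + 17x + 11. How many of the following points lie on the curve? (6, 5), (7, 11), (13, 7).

1

(6, 5): 5² ≡ 6, rhs ≡ 6 → on.
(7, 11): 11² ≡ 7, rhs ≡ 17 → off.
(13, 7): 7² ≡ 11, rhs ≡ 16 → off.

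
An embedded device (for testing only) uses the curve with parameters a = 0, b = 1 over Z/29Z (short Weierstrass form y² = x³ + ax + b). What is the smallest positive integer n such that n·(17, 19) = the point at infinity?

10

2P: tangent at (17, 19): λ = (3·17² + 0)/(2·19) ≡ 26/9. 9⁻¹ ≡ 13 (mod 29), so λ ≡ 26·13 ≡ 19.
  x = λ² - 17 - 17 = 361 - 34 ≡ 8; y = λ·(17 - 8) - 19 ≡ 7. → (8, 7)
3P: (8, 7) + (17, 19). λ = (19 - 7)/(17 - 8) ≡ 12/9 mod 29. 9⁻¹ ≡ 13 (mod 29), so λ ≡ 11.
  x = λ² - 8 - 17 = 121 - 25 ≡ 9; y = λ·(8 - 9) - 7 ≡ 11. → (9, 11)
4P: (9, 11) + (17, 19). λ = (19 - 11)/(17 - 9) ≡ 8/8 mod 29. 8⁻¹ ≡ 11 (mod 29), so λ ≡ 1.
  x = λ² - 9 - 17 = 1 - 26 ≡ 4; y = λ·(9 - 4) - 11 ≡ 23. → (4, 23)
5P: (4, 23) + (17, 19). λ = (19 - 23)/(17 - 4) ≡ 25/13 mod 29. 13⁻¹ ≡ 9 (mod 29) since 13·9 = 117 ≡ 1, so λ ≡ 22.
  x = λ² - 4 - 17 = 484 - 21 ≡ 28; y = λ·(4 - 28) - 23 ≡ 0. → (28, 0)
6P: (28, 0) + (17, 19). λ = (19 - 0)/(17 - 28) ≡ 19/18 mod 29. 18⁻¹ ≡ 21 (mod 29), so λ ≡ 22.
  x = λ² - 28 - 17 = 484 - 45 ≡ 4; y = λ·(28 - 4) - 0 ≡ 6. → (4, 6)
7P: (4, 6) + (17, 19). λ = (19 - 6)/(17 - 4) ≡ 13/13 mod 29. 13⁻¹ ≡ 9 (mod 29) since 13·9 = 117 ≡ 1, so λ ≡ 1.
  x = λ² - 4 - 17 = 1 - 21 ≡ 9; y = λ·(4 - 9) - 6 ≡ 18. → (9, 18)
8P: (9, 18) + (17, 19). λ = (19 - 18)/(17 - 9) ≡ 1/8 mod 29. 8⁻¹ ≡ 11 (mod 29) since 8·11 = 88 ≡ 1, so λ ≡ 11.
  x = λ² - 9 - 17 = 121 - 26 ≡ 8; y = λ·(9 - 8) - 18 ≡ 22. → (8, 22)
9P: (8, 22) + (17, 19). λ = (19 - 22)/(17 - 8) ≡ 26/9 mod 29. 9⁻¹ ≡ 13 (mod 29) since 9·13 = 117 ≡ 1, so λ ≡ 19.
  x = λ² - 8 - 17 = 361 - 25 ≡ 17; y = λ·(8 - 17) - 22 ≡ 10. → (17, 10)
10P: (17, 10) + (17, 19): same x and y₁ ≡ -y₂, so the sum is the point at infinity.
10P = the point at infinity, so the order is 10.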